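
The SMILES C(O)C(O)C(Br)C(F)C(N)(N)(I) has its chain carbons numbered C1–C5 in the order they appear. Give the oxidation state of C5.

C5 has one bond to C (0), one bond to N (+1), one bond to N (+1), one bond to I (+1).
Oxidation state = 0 + 1 + 1 + 1 = +3.

+3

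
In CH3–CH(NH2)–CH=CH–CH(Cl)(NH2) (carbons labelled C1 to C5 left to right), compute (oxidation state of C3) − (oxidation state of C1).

C3: 3C, 1H → 0 − 1 = -1
C1: 1C, 3H → 0 − 3 = -3
Difference: -1 − (-3) = +2.

+2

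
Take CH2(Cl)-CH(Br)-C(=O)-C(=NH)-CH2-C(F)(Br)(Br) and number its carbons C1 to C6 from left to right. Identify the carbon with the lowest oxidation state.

C5

Count +1 for every bond to an atom more electronegative than carbon and −1 for every bond to one less electronegative; C–C bonds are 0. Tallying each carbon:
C1: 1C, 2H, 1Cl → 0 − 2 + 1 = -1
C2: 2C, 1H, 1Br → 0 − 1 + 1 = 0
C3: 2C, 2O → 0 + 2 = +2
C4: 2C, 2N → 0 + 2 = +2
C5: 2C, 2H → 0 − 2 = -2
C6: 1C, 1F, 2Br → 0 + 1 + 2 = +3
The most reduced carbon is C5 at -2.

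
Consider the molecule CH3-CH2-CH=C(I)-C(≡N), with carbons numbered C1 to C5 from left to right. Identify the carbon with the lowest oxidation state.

Count +1 for every bond to an atom more electronegative than carbon and −1 for every bond to one less electronegative; C–C bonds are 0. Tallying each carbon:
C1: 1C, 3H → 0 − 3 = -3
C2: 2C, 2H → 0 − 2 = -2
C3: 3C, 1H → 0 − 1 = -1
C4: 3C, 1I → 0 + 1 = +1
C5: 1C, 3N → 0 + 3 = +3
The most reduced carbon is C1 at -3.

C1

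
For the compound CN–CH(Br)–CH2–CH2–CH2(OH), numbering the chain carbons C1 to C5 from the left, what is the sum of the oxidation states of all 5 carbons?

-2

Tallying each carbon's bonds:
C1: 1C, 3N → 0 + 3 = +3
C2: 2C, 1H, 1Br → 0 − 1 + 1 = 0
C3: 2C, 2H → 0 − 2 = -2
C4: 2C, 2H → 0 − 2 = -2
C5: 1C, 2H, 1O → 0 − 2 + 1 = -1
Sum = +3 + 0 − 2 − 2 − 1 = -2.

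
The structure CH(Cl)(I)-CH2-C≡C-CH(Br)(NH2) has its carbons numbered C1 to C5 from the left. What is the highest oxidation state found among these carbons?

Each bond to a more electronegative atom (O, N, halogen) counts +1, each bond to a less electronegative atom (H, metal, B, Si) counts −1, and each C–C bond counts 0. Tallying each carbon:
C1: 1C, 1H, 1Cl, 1I → 0 − 1 + 1 + 1 = +1
C2: 2C, 2H → 0 − 2 = -2
C3: 4C → 0 = 0
C4: 4C → 0 = 0
C5: 1C, 1H, 1N, 1Br → 0 − 1 + 1 + 1 = +1
The highest value is +1.

+1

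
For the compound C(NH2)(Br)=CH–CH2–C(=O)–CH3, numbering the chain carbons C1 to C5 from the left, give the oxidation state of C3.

Each bond to a more electronegative atom (O, N, halogen) counts +1, each bond to a less electronegative atom (H, metal, B, Si) counts −1, and each C–C bond counts 0.
C3 has one bond to C (0), one bond to C (0), one bond to H (-1), one bond to H (-1).
Oxidation state = 0 + 0 − 1 − 1 = -2.

-2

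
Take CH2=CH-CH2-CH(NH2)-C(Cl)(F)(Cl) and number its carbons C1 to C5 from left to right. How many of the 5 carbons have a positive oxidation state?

Tallying each carbon's bonds:
C1: 2C, 2H → 0 − 2 = -2
C2: 3C, 1H → 0 − 1 = -1
C3: 2C, 2H → 0 − 2 = -2
C4: 2C, 1H, 1N → 0 − 1 + 1 = 0
C5: 1C, 1F, 2Cl → 0 + 1 + 2 = +3
1 carbon (C5) meets the condition.

1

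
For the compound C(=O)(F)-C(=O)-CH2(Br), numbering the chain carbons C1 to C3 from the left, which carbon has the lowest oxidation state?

Assign +1 per bond to O/N/halogen, −1 per bond to H or an electropositive element, and 0 per bond to carbon. Tallying each carbon:
C1: 1C, 2O, 1F → 0 + 2 + 1 = +3
C2: 2C, 2O → 0 + 2 = +2
C3: 1C, 2H, 1Br → 0 − 2 + 1 = -1
The most reduced carbon is C3 at -1.

C3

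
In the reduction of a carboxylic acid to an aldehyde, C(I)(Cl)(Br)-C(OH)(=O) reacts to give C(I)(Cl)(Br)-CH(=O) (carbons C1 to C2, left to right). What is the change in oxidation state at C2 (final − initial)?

-2

Before: C2 has 1 bond to C, 3 bonds to O → oxidation state +3.
After: C2 has 1 bond to C, 1 bond to H, 2 bonds to O → oxidation state +1.
Δ = +1 − (+3) = -2, so this is a reduction at C2.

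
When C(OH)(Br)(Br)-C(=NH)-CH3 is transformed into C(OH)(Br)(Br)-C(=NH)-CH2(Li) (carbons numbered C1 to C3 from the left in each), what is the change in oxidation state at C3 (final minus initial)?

Before: C3 has 1 bond to C, 3 bonds to H → oxidation state -3.
After: C3 has 1 bond to C, 2 bonds to H, 1 bond to Li → oxidation state -3.
Δ = -3 − (-3) = 0, so no net redox change at C3.

0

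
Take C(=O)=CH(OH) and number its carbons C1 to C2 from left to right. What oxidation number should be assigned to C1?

+2

Assign +1 per bond to O/N/halogen, −1 per bond to H or an electropositive element, and 0 per bond to carbon.
C1 has a double bond to C (2×0 = 0), a double bond to O (2×+1 = +2).
Oxidation state = 0 + 2 = +2.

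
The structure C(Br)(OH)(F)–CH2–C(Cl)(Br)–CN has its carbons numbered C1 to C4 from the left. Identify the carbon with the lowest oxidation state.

C2

Tallying each carbon's bonds:
C1: 1C, 1O, 1F, 1Br → 0 + 1 + 1 + 1 = +3
C2: 2C, 2H → 0 − 2 = -2
C3: 2C, 1Cl, 1Br → 0 + 1 + 1 = +2
C4: 1C, 3N → 0 + 3 = +3
The most reduced carbon is C2 at -2.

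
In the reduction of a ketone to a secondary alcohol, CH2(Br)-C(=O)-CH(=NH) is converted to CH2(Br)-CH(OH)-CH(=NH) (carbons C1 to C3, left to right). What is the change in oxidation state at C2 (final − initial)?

-2

Before: C2 has 2 bonds to C, 2 bonds to O → oxidation state +2.
After: C2 has 2 bonds to C, 1 bond to H, 1 bond to O → oxidation state 0.
Δ = 0 − (+2) = -2, so this is a reduction at C2.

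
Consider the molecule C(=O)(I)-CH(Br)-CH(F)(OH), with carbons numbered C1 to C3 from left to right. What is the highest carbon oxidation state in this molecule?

+3

Bonds to more-electronegative neighbours contribute +1 each, bonds to H or metals contribute −1 each, and C–C bonds contribute 0. Tallying each carbon:
C1: 1C, 2O, 1I → 0 + 2 + 1 = +3
C2: 2C, 1H, 1Br → 0 − 1 + 1 = 0
C3: 1C, 1H, 1O, 1F → 0 − 1 + 1 + 1 = +1
The highest value is +3.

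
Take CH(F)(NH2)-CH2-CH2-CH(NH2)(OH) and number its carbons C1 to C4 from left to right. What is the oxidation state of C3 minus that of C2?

0

C3: 2C, 2H → 0 − 2 = -2
C2: 2C, 2H → 0 − 2 = -2
Difference: -2 − (-2) = 0.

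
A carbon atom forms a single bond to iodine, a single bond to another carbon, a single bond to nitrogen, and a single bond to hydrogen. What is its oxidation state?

+1

Count +1 for every bond to an atom more electronegative than carbon and −1 for every bond to one less electronegative; C–C bonds are 0.
The carbon has one bond to C (0), one bond to I (+1), one bond to N (+1), one bond to H (-1).
Oxidation state = 0 + 1 + 1 − 1 = +1.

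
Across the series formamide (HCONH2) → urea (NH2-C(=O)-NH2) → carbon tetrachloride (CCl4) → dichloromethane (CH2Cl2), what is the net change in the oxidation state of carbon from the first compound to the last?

-2

Carbon oxidation states along the series — formamide: +2, urea: +4, carbon tetrachloride: +4, dichloromethane: 0.
Net change = 0 − (+2) = -2.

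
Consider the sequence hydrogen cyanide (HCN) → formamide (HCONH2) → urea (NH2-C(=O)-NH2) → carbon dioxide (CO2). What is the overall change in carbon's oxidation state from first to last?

Carbon oxidation states along the series — hydrogen cyanide: +2, formamide: +2, urea: +4, carbon dioxide: +4.
Net change = +4 − (+2) = +2.

+2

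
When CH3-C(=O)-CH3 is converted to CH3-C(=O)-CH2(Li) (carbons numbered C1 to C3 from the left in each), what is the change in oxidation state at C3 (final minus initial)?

Before: C3 has 1 bond to C, 3 bonds to H → oxidation state -3.
After: C3 has 1 bond to C, 2 bonds to H, 1 bond to Li → oxidation state -3.
Δ = -3 − (-3) = 0, so no net redox change at C3.

0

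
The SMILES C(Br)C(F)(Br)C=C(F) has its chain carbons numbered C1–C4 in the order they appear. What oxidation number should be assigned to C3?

-1

Each bond to a more electronegative atom (O, N, halogen) counts +1, each bond to a less electronegative atom (H, metal, B, Si) counts −1, and each C–C bond counts 0.
C3 has one bond to C (0), a double bond to C (2×0 = 0), one bond to H (-1).
Oxidation state = 0 + 0 − 1 = -1.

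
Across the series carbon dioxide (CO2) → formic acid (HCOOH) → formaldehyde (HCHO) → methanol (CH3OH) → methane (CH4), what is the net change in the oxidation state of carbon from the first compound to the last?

Carbon oxidation states along the series — carbon dioxide: +4, formic acid: +2, formaldehyde: 0, methanol: -2, methane: -4.
Net change = -4 − (+4) = -8.

-8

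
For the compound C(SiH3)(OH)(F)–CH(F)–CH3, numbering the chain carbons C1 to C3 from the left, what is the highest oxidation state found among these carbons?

Tallying each carbon's bonds:
C1: 1C, 1O, 1F, 1Si → 0 + 1 + 1 − 1 = +1
C2: 2C, 1H, 1F → 0 − 1 + 1 = 0
C3: 1C, 3H → 0 − 3 = -3
The highest value is +1.

+1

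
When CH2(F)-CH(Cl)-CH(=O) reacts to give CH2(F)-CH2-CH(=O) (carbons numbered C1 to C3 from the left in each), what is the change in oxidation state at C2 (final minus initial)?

-2

Before: C2 has 2 bonds to C, 1 bond to H, 1 bond to Cl → oxidation state 0.
After: C2 has 2 bonds to C, 2 bonds to H → oxidation state -2.
Δ = -2 − (0) = -2, so this is a reduction at C2.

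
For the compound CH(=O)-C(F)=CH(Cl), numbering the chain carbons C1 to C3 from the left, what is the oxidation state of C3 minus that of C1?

C3: 2C, 1H, 1Cl → 0 − 1 + 1 = 0
C1: 1C, 1H, 2O → 0 − 1 + 2 = +1
Difference: 0 − (+1) = -1.

-1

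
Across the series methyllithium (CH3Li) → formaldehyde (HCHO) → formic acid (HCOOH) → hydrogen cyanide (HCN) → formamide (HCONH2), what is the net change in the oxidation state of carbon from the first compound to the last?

+6

Carbon oxidation states along the series — methyllithium: -4, formaldehyde: 0, formic acid: +2, hydrogen cyanide: +2, formamide: +2.
Net change = +2 − (-4) = +6.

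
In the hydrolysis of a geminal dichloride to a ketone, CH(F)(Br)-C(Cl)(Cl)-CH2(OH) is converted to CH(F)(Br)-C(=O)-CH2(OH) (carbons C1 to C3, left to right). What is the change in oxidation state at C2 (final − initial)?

Before: C2 has 2 bonds to C, 2 bonds to Cl → oxidation state +2.
After: C2 has 2 bonds to C, 2 bonds to O → oxidation state +2.
Δ = +2 − (+2) = 0, so no net redox change at C2.

0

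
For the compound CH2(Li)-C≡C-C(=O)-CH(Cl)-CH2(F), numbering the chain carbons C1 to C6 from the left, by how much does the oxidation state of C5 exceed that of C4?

C5: 2C, 1H, 1Cl → 0 − 1 + 1 = 0
C4: 2C, 2O → 0 + 2 = +2
Difference: 0 − (+2) = -2.

-2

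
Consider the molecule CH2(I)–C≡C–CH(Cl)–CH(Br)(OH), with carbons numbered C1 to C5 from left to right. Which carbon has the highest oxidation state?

C5

Tallying each carbon's bonds:
C1: 1C, 2H, 1I → 0 − 2 + 1 = -1
C2: 4C → 0 = 0
C3: 4C → 0 = 0
C4: 2C, 1H, 1Cl → 0 − 1 + 1 = 0
C5: 1C, 1H, 1O, 1Br → 0 − 1 + 1 + 1 = +1
The most oxidised carbon is C5 at +1.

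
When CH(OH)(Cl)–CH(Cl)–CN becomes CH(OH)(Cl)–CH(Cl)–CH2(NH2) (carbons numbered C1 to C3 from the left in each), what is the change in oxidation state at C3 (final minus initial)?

Before: C3 has 1 bond to C, 3 bonds to N → oxidation state +3.
After: C3 has 1 bond to C, 2 bonds to H, 1 bond to N → oxidation state -1.
Δ = -1 − (+3) = -4, so this is a reduction at C3.

-4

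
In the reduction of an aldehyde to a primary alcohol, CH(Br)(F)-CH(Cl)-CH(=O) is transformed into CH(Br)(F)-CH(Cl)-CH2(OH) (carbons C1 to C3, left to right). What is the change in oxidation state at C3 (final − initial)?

Before: C3 has 1 bond to C, 1 bond to H, 2 bonds to O → oxidation state +1.
After: C3 has 1 bond to C, 2 bonds to H, 1 bond to O → oxidation state -1.
Δ = -1 − (+1) = -2, so this is a reduction at C3.

-2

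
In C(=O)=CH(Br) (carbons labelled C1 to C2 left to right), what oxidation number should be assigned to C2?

0

C2 has a double bond to C (2×0 = 0), one bond to H (-1), one bond to Br (+1).
Oxidation state = 0 − 1 + 1 = 0.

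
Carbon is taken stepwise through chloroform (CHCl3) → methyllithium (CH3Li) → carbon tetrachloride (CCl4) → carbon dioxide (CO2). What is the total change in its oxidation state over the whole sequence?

+2

Carbon oxidation states along the series — chloroform: +2, methyllithium: -4, carbon tetrachloride: +4, carbon dioxide: +4.
Net change = +4 − (+2) = +2.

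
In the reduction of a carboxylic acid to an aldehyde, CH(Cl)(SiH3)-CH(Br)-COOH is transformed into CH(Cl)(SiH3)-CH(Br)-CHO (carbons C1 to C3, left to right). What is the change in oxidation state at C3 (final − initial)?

Before: C3 has 1 bond to C, 3 bonds to O → oxidation state +3.
After: C3 has 1 bond to C, 1 bond to H, 2 bonds to O → oxidation state +1.
Δ = +1 − (+3) = -2, so this is a reduction at C3.

-2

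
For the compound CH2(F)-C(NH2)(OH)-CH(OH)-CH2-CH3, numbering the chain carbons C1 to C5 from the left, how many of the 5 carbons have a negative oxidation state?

Assign +1 per bond to O/N/halogen, −1 per bond to H or an electropositive element, and 0 per bond to carbon. Tallying each carbon:
C1: 1C, 2H, 1F → 0 − 2 + 1 = -1
C2: 2C, 1O, 1N → 0 + 1 + 1 = +2
C3: 2C, 1H, 1O → 0 − 1 + 1 = 0
C4: 2C, 2H → 0 − 2 = -2
C5: 1C, 3H → 0 − 3 = -3
3 carbons (C1, C4, C5) meet the condition.

3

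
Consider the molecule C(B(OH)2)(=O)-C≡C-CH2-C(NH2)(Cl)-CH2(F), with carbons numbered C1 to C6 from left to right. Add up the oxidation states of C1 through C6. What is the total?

Assign +1 per bond to O/N/halogen, −1 per bond to H or an electropositive element, and 0 per bond to carbon. Tallying each carbon:
C1: 1C, 2O, 1B → 0 + 2 − 1 = +1
C2: 4C → 0 = 0
C3: 4C → 0 = 0
C4: 2C, 2H → 0 − 2 = -2
C5: 2C, 1N, 1Cl → 0 + 1 + 1 = +2
C6: 1C, 2H, 1F → 0 − 2 + 1 = -1
Sum = +1 + 0 + 0 − 2 + 2 − 1 = 0.

0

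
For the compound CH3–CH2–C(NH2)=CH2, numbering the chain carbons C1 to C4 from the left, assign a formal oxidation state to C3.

+1

C3 has one bond to C (0), a double bond to C (2×0 = 0), one bond to N (+1).
Oxidation state = 0 + 0 + 1 = +1.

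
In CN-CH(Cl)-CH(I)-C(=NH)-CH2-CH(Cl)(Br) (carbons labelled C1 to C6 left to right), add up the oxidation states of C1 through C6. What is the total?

+4

Tallying each carbon's bonds:
C1: 1C, 3N → 0 + 3 = +3
C2: 2C, 1H, 1Cl → 0 − 1 + 1 = 0
C3: 2C, 1H, 1I → 0 − 1 + 1 = 0
C4: 2C, 2N → 0 + 2 = +2
C5: 2C, 2H → 0 − 2 = -2
C6: 1C, 1H, 1Cl, 1Br → 0 − 1 + 1 + 1 = +1
Sum = +3 + 0 + 0 + 2 − 2 + 1 = +4.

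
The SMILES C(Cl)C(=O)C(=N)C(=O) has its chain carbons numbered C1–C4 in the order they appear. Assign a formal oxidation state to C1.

C1 has one bond to C (0), one bond to H (-1), one bond to H (-1), one bond to Cl (+1).
Oxidation state = 0 − 1 − 1 + 1 = -1.

-1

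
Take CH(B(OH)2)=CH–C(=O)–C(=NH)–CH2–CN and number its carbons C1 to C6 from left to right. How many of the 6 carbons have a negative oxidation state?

Assign +1 per bond to O/N/halogen, −1 per bond to H or an electropositive element, and 0 per bond to carbon. Tallying each carbon:
C1: 2C, 1H, 1B → 0 − 1 − 1 = -2
C2: 3C, 1H → 0 − 1 = -1
C3: 2C, 2O → 0 + 2 = +2
C4: 2C, 2N → 0 + 2 = +2
C5: 2C, 2H → 0 − 2 = -2
C6: 1C, 3N → 0 + 3 = +3
3 carbons (C1, C2, C5) meet the condition.

3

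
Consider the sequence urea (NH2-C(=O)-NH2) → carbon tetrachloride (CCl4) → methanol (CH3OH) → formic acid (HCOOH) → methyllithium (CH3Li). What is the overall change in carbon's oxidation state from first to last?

Carbon oxidation states along the series — urea: +4, carbon tetrachloride: +4, methanol: -2, formic acid: +2, methyllithium: -4.
Net change = -4 − (+4) = -8.

-8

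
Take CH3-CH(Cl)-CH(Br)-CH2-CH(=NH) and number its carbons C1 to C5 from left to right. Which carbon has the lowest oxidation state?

C1

Assign +1 per bond to O/N/halogen, −1 per bond to H or an electropositive element, and 0 per bond to carbon. Tallying each carbon:
C1: 1C, 3H → 0 − 3 = -3
C2: 2C, 1H, 1Cl → 0 − 1 + 1 = 0
C3: 2C, 1H, 1Br → 0 − 1 + 1 = 0
C4: 2C, 2H → 0 − 2 = -2
C5: 1C, 1H, 2N → 0 − 1 + 2 = +1
The most reduced carbon is C1 at -3.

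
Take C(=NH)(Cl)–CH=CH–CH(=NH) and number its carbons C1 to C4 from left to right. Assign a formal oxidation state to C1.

+3

C1 has one bond to C (0), a double bond to N (2×+1 = +2), one bond to Cl (+1).
Oxidation state = 0 + 2 + 1 = +3.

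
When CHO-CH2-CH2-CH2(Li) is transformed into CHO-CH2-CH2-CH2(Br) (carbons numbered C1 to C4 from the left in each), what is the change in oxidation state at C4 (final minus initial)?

Before: C4 has 1 bond to C, 2 bonds to H, 1 bond to Li → oxidation state -3.
After: C4 has 1 bond to C, 2 bonds to H, 1 bond to Br → oxidation state -1.
Δ = -1 − (-3) = +2, so this is an oxidation at C4.

+2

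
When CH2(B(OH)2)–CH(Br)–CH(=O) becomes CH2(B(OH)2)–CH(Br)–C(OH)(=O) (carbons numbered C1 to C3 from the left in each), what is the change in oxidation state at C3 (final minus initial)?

Before: C3 has 1 bond to C, 1 bond to H, 2 bonds to O → oxidation state +1.
After: C3 has 1 bond to C, 3 bonds to O → oxidation state +3.
Δ = +3 − (+1) = +2, so this is an oxidation at C3.

+2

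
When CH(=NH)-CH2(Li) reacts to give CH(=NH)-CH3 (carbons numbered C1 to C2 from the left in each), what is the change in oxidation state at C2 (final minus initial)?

Before: C2 has 1 bond to C, 2 bonds to H, 1 bond to Li → oxidation state -3.
After: C2 has 1 bond to C, 3 bonds to H → oxidation state -3.
Δ = -3 − (-3) = 0, so no net redox change at C2.

0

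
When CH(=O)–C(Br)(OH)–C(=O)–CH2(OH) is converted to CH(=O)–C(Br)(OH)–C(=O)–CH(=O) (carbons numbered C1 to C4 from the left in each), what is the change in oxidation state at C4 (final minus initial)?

+2

Before: C4 has 1 bond to C, 2 bonds to H, 1 bond to O → oxidation state -1.
After: C4 has 1 bond to C, 1 bond to H, 2 bonds to O → oxidation state +1.
Δ = +1 − (-1) = +2, so this is an oxidation at C4.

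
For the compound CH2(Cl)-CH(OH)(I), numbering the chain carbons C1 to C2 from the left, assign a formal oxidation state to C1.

-1

C1 has one bond to C (0), one bond to H (-1), one bond to H (-1), one bond to Cl (+1).
Oxidation state = 0 − 1 − 1 + 1 = -1.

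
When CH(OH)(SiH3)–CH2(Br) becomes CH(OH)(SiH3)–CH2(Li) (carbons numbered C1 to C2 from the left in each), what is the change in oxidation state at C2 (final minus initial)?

-2

Before: C2 has 1 bond to C, 2 bonds to H, 1 bond to Br → oxidation state -1.
After: C2 has 1 bond to C, 2 bonds to H, 1 bond to Li → oxidation state -3.
Δ = -3 − (-1) = -2, so this is a reduction at C2.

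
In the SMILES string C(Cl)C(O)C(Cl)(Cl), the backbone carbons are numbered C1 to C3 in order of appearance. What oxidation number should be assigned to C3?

C3 has one bond to C (0), one bond to H (-1), one bond to Cl (+1), one bond to Cl (+1).
Oxidation state = 0 − 1 + 1 + 1 = +1.

+1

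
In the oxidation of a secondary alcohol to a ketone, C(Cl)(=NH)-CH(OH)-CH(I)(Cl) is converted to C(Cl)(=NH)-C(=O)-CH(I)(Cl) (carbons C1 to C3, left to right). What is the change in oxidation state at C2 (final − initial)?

+2

Before: C2 has 2 bonds to C, 1 bond to H, 1 bond to O → oxidation state 0.
After: C2 has 2 bonds to C, 2 bonds to O → oxidation state +2.
Δ = +2 − (0) = +2, so this is an oxidation at C2.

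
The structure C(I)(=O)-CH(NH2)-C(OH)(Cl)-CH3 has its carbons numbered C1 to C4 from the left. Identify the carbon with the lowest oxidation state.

Assign +1 per bond to O/N/halogen, −1 per bond to H or an electropositive element, and 0 per bond to carbon. Tallying each carbon:
C1: 1C, 2O, 1I → 0 + 2 + 1 = +3
C2: 2C, 1H, 1N → 0 − 1 + 1 = 0
C3: 2C, 1O, 1Cl → 0 + 1 + 1 = +2
C4: 1C, 3H → 0 − 3 = -3
The most reduced carbon is C4 at -3.

C4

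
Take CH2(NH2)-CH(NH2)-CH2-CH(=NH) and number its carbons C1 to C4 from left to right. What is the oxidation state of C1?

-1

Each bond to a more electronegative atom (O, N, halogen) counts +1, each bond to a less electronegative atom (H, metal, B, Si) counts −1, and each C–C bond counts 0.
C1 has one bond to C (0), one bond to H (-1), one bond to N (+1), one bond to H (-1).
Oxidation state = 0 − 1 + 1 − 1 = -1.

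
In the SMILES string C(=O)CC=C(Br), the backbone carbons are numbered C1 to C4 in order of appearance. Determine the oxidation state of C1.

Bonds to more-electronegative neighbours contribute +1 each, bonds to H or metals contribute −1 each, and C–C bonds contribute 0.
C1 has one bond to C (0), one bond to H (-1), a double bond to O (2×+1 = +2).
Oxidation state = 0 − 1 + 2 = +1.

+1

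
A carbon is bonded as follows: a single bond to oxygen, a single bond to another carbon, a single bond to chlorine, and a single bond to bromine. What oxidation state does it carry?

Each bond to a more electronegative atom (O, N, halogen) counts +1, each bond to a less electronegative atom (H, metal, B, Si) counts −1, and each C–C bond counts 0.
The carbon has one bond to C (0), one bond to Br (+1), one bond to O (+1), one bond to Cl (+1).
Oxidation state = 0 + 1 + 1 + 1 = +3.

+3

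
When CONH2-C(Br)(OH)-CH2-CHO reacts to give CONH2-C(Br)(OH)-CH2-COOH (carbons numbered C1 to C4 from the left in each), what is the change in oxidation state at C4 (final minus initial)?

+2

Before: C4 has 1 bond to C, 1 bond to H, 2 bonds to O → oxidation state +1.
After: C4 has 1 bond to C, 3 bonds to O → oxidation state +3.
Δ = +3 − (+1) = +2, so this is an oxidation at C4.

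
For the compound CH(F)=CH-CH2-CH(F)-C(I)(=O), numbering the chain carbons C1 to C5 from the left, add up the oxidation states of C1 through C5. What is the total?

0

Tallying each carbon's bonds:
C1: 2C, 1H, 1F → 0 − 1 + 1 = 0
C2: 3C, 1H → 0 − 1 = -1
C3: 2C, 2H → 0 − 2 = -2
C4: 2C, 1H, 1F → 0 − 1 + 1 = 0
C5: 1C, 2O, 1I → 0 + 2 + 1 = +3
Sum = 0 − 1 − 2 + 0 + 3 = 0.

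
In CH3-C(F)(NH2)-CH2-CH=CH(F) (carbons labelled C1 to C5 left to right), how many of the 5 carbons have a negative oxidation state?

3

Each bond to a more electronegative atom (O, N, halogen) counts +1, each bond to a less electronegative atom (H, metal, B, Si) counts −1, and each C–C bond counts 0. Tallying each carbon:
C1: 1C, 3H → 0 − 3 = -3
C2: 2C, 1N, 1F → 0 + 1 + 1 = +2
C3: 2C, 2H → 0 − 2 = -2
C4: 3C, 1H → 0 − 1 = -1
C5: 2C, 1H, 1F → 0 − 1 + 1 = 0
3 carbons (C1, C3, C4) meet the condition.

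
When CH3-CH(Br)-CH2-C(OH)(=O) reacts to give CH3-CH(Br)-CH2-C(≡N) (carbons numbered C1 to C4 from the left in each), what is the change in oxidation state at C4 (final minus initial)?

Before: C4 has 1 bond to C, 3 bonds to O → oxidation state +3.
After: C4 has 1 bond to C, 3 bonds to N → oxidation state +3.
Δ = +3 − (+3) = 0, so no net redox change at C4.

0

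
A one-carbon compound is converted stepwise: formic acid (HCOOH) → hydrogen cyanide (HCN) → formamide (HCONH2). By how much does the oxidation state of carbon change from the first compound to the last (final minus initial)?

0

Carbon oxidation states along the series — formic acid: +2, hydrogen cyanide: +2, formamide: +2.
Net change = +2 − (+2) = 0.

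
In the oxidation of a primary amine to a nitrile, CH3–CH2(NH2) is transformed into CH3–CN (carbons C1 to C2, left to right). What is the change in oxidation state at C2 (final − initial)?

+4

Before: C2 has 1 bond to C, 2 bonds to H, 1 bond to N → oxidation state -1.
After: C2 has 1 bond to C, 3 bonds to N → oxidation state +3.
Δ = +3 − (-1) = +4, so this is an oxidation at C2.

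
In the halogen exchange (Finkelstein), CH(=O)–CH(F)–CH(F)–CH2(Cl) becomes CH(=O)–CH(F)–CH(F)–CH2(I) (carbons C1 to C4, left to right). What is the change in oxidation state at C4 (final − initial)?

0

Before: C4 has 1 bond to C, 2 bonds to H, 1 bond to Cl → oxidation state -1.
After: C4 has 1 bond to C, 2 bonds to H, 1 bond to I → oxidation state -1.
Δ = -1 − (-1) = 0, so no net redox change at C4.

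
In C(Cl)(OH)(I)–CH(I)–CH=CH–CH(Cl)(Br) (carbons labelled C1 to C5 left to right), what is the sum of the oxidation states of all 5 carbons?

Assign +1 per bond to O/N/halogen, −1 per bond to H or an electropositive element, and 0 per bond to carbon. Tallying each carbon:
C1: 1C, 1O, 1Cl, 1I → 0 + 1 + 1 + 1 = +3
C2: 2C, 1H, 1I → 0 − 1 + 1 = 0
C3: 3C, 1H → 0 − 1 = -1
C4: 3C, 1H → 0 − 1 = -1
C5: 1C, 1H, 1Cl, 1Br → 0 − 1 + 1 + 1 = +1
Sum = +3 + 0 − 1 − 1 + 1 = +2.

+2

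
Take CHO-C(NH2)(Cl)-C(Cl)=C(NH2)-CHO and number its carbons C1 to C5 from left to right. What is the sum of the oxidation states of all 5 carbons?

Tallying each carbon's bonds:
C1: 1C, 1H, 2O → 0 − 1 + 2 = +1
C2: 2C, 1N, 1Cl → 0 + 1 + 1 = +2
C3: 3C, 1Cl → 0 + 1 = +1
C4: 3C, 1N → 0 + 1 = +1
C5: 1C, 1H, 2O → 0 − 1 + 2 = +1
Sum = +1 + 2 + 1 + 1 + 1 = +6.

+6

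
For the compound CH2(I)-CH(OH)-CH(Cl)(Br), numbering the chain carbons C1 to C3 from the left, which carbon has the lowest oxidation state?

Each bond to a more electronegative atom (O, N, halogen) counts +1, each bond to a less electronegative atom (H, metal, B, Si) counts −1, and each C–C bond counts 0. Tallying each carbon:
C1: 1C, 2H, 1I → 0 − 2 + 1 = -1
C2: 2C, 1H, 1O → 0 − 1 + 1 = 0
C3: 1C, 1H, 1Cl, 1Br → 0 − 1 + 1 + 1 = +1
The most reduced carbon is C1 at -1.

C1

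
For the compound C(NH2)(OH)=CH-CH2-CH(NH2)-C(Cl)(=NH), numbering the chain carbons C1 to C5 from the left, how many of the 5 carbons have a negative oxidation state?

Tallying each carbon's bonds:
C1: 2C, 1O, 1N → 0 + 1 + 1 = +2
C2: 3C, 1H → 0 − 1 = -1
C3: 2C, 2H → 0 − 2 = -2
C4: 2C, 1H, 1N → 0 − 1 + 1 = 0
C5: 1C, 2N, 1Cl → 0 + 2 + 1 = +3
2 carbons (C2, C3) meet the condition.

2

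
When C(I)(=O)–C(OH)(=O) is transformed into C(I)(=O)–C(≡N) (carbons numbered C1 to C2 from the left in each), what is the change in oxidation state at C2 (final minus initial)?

Before: C2 has 1 bond to C, 3 bonds to O → oxidation state +3.
After: C2 has 1 bond to C, 3 bonds to N → oxidation state +3.
Δ = +3 − (+3) = 0, so no net redox change at C2.

0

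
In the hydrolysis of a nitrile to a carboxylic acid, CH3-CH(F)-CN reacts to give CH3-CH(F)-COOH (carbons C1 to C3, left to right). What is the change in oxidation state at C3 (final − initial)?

0

Before: C3 has 1 bond to C, 3 bonds to N → oxidation state +3.
After: C3 has 1 bond to C, 3 bonds to O → oxidation state +3.
Δ = +3 − (+3) = 0, so no net redox change at C3.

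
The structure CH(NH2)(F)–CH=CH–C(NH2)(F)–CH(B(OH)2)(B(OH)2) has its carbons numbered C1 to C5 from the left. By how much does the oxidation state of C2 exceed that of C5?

C2: 3C, 1H → 0 − 1 = -1
C5: 1C, 1H, 2B → 0 − 1 − 2 = -3
Difference: -1 − (-3) = +2.

+2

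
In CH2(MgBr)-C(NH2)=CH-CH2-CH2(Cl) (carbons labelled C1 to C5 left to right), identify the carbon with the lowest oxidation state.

Tallying each carbon's bonds:
C1: 1C, 2H, 1Mg → 0 − 2 − 1 = -3
C2: 3C, 1N → 0 + 1 = +1
C3: 3C, 1H → 0 − 1 = -1
C4: 2C, 2H → 0 − 2 = -2
C5: 1C, 2H, 1Cl → 0 − 2 + 1 = -1
The most reduced carbon is C1 at -3.

C1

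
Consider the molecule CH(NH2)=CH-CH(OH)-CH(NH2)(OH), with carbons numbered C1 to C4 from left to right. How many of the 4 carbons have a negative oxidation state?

1

Tallying each carbon's bonds:
C1: 2C, 1H, 1N → 0 − 1 + 1 = 0
C2: 3C, 1H → 0 − 1 = -1
C3: 2C, 1H, 1O → 0 − 1 + 1 = 0
C4: 1C, 1H, 1O, 1N → 0 − 1 + 1 + 1 = +1
1 carbon (C2) meets the condition.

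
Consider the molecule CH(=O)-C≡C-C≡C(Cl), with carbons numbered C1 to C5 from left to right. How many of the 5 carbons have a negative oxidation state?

0

Bonds to more-electronegative neighbours contribute +1 each, bonds to H or metals contribute −1 each, and C–C bonds contribute 0. Tallying each carbon:
C1: 1C, 1H, 2O → 0 − 1 + 2 = +1
C2: 4C → 0 = 0
C3: 4C → 0 = 0
C4: 4C → 0 = 0
C5: 3C, 1Cl → 0 + 1 = +1
0 carbons meet the condition.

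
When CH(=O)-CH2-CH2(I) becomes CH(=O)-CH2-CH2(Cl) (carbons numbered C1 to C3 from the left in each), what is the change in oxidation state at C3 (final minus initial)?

Before: C3 has 1 bond to C, 2 bonds to H, 1 bond to I → oxidation state -1.
After: C3 has 1 bond to C, 2 bonds to H, 1 bond to Cl → oxidation state -1.
Δ = -1 − (-1) = 0, so no net redox change at C3.

0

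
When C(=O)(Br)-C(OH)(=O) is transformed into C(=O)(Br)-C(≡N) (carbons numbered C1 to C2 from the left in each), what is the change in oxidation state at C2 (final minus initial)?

0

Before: C2 has 1 bond to C, 3 bonds to O → oxidation state +3.
After: C2 has 1 bond to C, 3 bonds to N → oxidation state +3.
Δ = +3 − (+3) = 0, so no net redox change at C2.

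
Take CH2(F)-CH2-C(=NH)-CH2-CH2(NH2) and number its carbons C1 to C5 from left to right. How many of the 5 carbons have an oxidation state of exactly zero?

Tallying each carbon's bonds:
C1: 1C, 2H, 1F → 0 − 2 + 1 = -1
C2: 2C, 2H → 0 − 2 = -2
C3: 2C, 2N → 0 + 2 = +2
C4: 2C, 2H → 0 − 2 = -2
C5: 1C, 2H, 1N → 0 − 2 + 1 = -1
0 carbons meet the condition.

0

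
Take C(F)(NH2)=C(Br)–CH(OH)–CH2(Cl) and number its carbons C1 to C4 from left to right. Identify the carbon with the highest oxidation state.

Each bond to a more electronegative atom (O, N, halogen) counts +1, each bond to a less electronegative atom (H, metal, B, Si) counts −1, and each C–C bond counts 0. Tallying each carbon:
C1: 2C, 1N, 1F → 0 + 1 + 1 = +2
C2: 3C, 1Br → 0 + 1 = +1
C3: 2C, 1H, 1O → 0 − 1 + 1 = 0
C4: 1C, 2H, 1Cl → 0 − 2 + 1 = -1
The most oxidised carbon is C1 at +2.

C1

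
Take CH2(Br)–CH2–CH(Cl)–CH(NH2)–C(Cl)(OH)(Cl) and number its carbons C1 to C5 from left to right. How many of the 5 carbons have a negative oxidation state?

Assign +1 per bond to O/N/halogen, −1 per bond to H or an electropositive element, and 0 per bond to carbon. Tallying each carbon:
C1: 1C, 2H, 1Br → 0 − 2 + 1 = -1
C2: 2C, 2H → 0 − 2 = -2
C3: 2C, 1H, 1Cl → 0 − 1 + 1 = 0
C4: 2C, 1H, 1N → 0 − 1 + 1 = 0
C5: 1C, 1O, 2Cl → 0 + 1 + 2 = +3
2 carbons (C1, C2) meet the condition.

2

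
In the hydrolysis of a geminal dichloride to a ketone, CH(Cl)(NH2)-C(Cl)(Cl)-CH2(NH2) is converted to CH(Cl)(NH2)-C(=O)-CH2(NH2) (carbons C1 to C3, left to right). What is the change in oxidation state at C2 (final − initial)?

Before: C2 has 2 bonds to C, 2 bonds to Cl → oxidation state +2.
After: C2 has 2 bonds to C, 2 bonds to O → oxidation state +2.
Δ = +2 − (+2) = 0, so no net redox change at C2.

0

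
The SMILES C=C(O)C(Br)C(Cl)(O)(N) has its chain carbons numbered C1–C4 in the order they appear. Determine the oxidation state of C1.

Each bond to a more electronegative atom (O, N, halogen) counts +1, each bond to a less electronegative atom (H, metal, B, Si) counts −1, and each C–C bond counts 0.
C1 has a double bond to C (2×0 = 0), one bond to H (-1), one bond to H (-1).
Oxidation state = 0 − 1 − 1 = -2.

-2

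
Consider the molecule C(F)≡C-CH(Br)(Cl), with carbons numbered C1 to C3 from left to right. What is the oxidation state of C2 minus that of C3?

C2: 4C → 0 = 0
C3: 1C, 1H, 1Cl, 1Br → 0 − 1 + 1 + 1 = +1
Difference: 0 − (+1) = -1.

-1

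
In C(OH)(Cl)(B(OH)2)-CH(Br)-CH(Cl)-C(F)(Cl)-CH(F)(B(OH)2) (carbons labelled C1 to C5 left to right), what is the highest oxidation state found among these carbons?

Count +1 for every bond to an atom more electronegative than carbon and −1 for every bond to one less electronegative; C–C bonds are 0. Tallying each carbon:
C1: 1C, 1O, 1Cl, 1B → 0 + 1 + 1 − 1 = +1
C2: 2C, 1H, 1Br → 0 − 1 + 1 = 0
C3: 2C, 1H, 1Cl → 0 − 1 + 1 = 0
C4: 2C, 1F, 1Cl → 0 + 1 + 1 = +2
C5: 1C, 1H, 1F, 1B → 0 − 1 + 1 − 1 = -1
The highest value is +2.

+2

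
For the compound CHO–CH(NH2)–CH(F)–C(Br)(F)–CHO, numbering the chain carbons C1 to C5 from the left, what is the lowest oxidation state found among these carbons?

0

Count +1 for every bond to an atom more electronegative than carbon and −1 for every bond to one less electronegative; C–C bonds are 0. Tallying each carbon:
C1: 1C, 1H, 2O → 0 − 1 + 2 = +1
C2: 2C, 1H, 1N → 0 − 1 + 1 = 0
C3: 2C, 1H, 1F → 0 − 1 + 1 = 0
C4: 2C, 1F, 1Br → 0 + 1 + 1 = +2
C5: 1C, 1H, 2O → 0 − 1 + 2 = +1
The lowest value is 0.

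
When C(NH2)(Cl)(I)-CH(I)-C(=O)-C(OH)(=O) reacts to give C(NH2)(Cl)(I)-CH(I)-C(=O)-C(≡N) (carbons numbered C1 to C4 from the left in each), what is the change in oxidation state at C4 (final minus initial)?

Before: C4 has 1 bond to C, 3 bonds to O → oxidation state +3.
After: C4 has 1 bond to C, 3 bonds to N → oxidation state +3.
Δ = +3 − (+3) = 0, so no net redox change at C4.

0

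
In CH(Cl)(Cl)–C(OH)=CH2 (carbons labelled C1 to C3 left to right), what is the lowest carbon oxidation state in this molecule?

-2

Count +1 for every bond to an atom more electronegative than carbon and −1 for every bond to one less electronegative; C–C bonds are 0. Tallying each carbon:
C1: 1C, 1H, 2Cl → 0 − 1 + 2 = +1
C2: 3C, 1O → 0 + 1 = +1
C3: 2C, 2H → 0 − 2 = -2
The lowest value is -2.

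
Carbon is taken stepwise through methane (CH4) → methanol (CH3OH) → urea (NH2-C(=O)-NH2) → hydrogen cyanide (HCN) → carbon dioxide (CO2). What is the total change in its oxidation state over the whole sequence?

+8

Carbon oxidation states along the series — methane: -4, methanol: -2, urea: +4, hydrogen cyanide: +2, carbon dioxide: +4.
Net change = +4 − (-4) = +8.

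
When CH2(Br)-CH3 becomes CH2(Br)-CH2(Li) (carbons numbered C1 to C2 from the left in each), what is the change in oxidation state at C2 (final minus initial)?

0

Before: C2 has 1 bond to C, 3 bonds to H → oxidation state -3.
After: C2 has 1 bond to C, 2 bonds to H, 1 bond to Li → oxidation state -3.
Δ = -3 − (-3) = 0, so no net redox change at C2.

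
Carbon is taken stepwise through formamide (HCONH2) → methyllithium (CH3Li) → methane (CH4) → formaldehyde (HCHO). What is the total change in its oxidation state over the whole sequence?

-2

Carbon oxidation states along the series — formamide: +2, methyllithium: -4, methane: -4, formaldehyde: 0.
Net change = 0 − (+2) = -2.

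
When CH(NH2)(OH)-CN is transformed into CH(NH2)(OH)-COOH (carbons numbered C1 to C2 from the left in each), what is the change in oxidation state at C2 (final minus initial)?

Before: C2 has 1 bond to C, 3 bonds to N → oxidation state +3.
After: C2 has 1 bond to C, 3 bonds to O → oxidation state +3.
Δ = +3 − (+3) = 0, so no net redox change at C2.

0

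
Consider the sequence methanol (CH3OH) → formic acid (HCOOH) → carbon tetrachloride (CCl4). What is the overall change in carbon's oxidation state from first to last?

+6

Carbon oxidation states along the series — methanol: -2, formic acid: +2, carbon tetrachloride: +4.
Net change = +4 − (-2) = +6.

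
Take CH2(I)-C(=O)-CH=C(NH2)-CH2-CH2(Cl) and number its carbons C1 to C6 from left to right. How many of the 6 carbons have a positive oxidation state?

2

Tallying each carbon's bonds:
C1: 1C, 2H, 1I → 0 − 2 + 1 = -1
C2: 2C, 2O → 0 + 2 = +2
C3: 3C, 1H → 0 − 1 = -1
C4: 3C, 1N → 0 + 1 = +1
C5: 2C, 2H → 0 − 2 = -2
C6: 1C, 2H, 1Cl → 0 − 2 + 1 = -1
2 carbons (C2, C4) meet the condition.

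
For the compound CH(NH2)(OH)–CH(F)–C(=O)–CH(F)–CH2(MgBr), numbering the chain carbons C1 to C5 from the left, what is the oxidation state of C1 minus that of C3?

C1: 1C, 1H, 1O, 1N → 0 − 1 + 1 + 1 = +1
C3: 2C, 2O → 0 + 2 = +2
Difference: +1 − (+2) = -1.

-1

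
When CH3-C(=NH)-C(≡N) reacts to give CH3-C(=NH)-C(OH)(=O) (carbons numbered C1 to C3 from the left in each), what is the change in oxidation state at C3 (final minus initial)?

0

Before: C3 has 1 bond to C, 3 bonds to N → oxidation state +3.
After: C3 has 1 bond to C, 3 bonds to O → oxidation state +3.
Δ = +3 − (+3) = 0, so no net redox change at C3.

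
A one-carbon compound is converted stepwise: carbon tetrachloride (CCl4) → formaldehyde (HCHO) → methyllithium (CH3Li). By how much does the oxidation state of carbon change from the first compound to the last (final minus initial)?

-8

Carbon oxidation states along the series — carbon tetrachloride: +4, formaldehyde: 0, methyllithium: -4.
Net change = -4 − (+4) = -8.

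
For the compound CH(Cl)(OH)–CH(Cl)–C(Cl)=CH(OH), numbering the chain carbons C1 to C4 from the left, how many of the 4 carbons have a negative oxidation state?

Assign +1 per bond to O/N/halogen, −1 per bond to H or an electropositive element, and 0 per bond to carbon. Tallying each carbon:
C1: 1C, 1H, 1O, 1Cl → 0 − 1 + 1 + 1 = +1
C2: 2C, 1H, 1Cl → 0 − 1 + 1 = 0
C3: 3C, 1Cl → 0 + 1 = +1
C4: 2C, 1H, 1O → 0 − 1 + 1 = 0
0 carbons meet the condition.

0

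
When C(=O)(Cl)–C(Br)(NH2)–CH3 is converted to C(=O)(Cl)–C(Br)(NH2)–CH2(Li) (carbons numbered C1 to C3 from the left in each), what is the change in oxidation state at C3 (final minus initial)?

0

Before: C3 has 1 bond to C, 3 bonds to H → oxidation state -3.
After: C3 has 1 bond to C, 2 bonds to H, 1 bond to Li → oxidation state -3.
Δ = -3 − (-3) = 0, so no net redox change at C3.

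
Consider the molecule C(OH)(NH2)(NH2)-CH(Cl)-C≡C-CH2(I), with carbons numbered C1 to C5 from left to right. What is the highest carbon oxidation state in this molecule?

Tallying each carbon's bonds:
C1: 1C, 1O, 2N → 0 + 1 + 2 = +3
C2: 2C, 1H, 1Cl → 0 − 1 + 1 = 0
C3: 4C → 0 = 0
C4: 4C → 0 = 0
C5: 1C, 2H, 1I → 0 − 2 + 1 = -1
The highest value is +3.

+3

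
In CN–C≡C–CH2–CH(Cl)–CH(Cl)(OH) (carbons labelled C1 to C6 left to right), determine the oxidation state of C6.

C6 has one bond to C (0), one bond to Cl (+1), one bond to H (-1), one bond to O (+1).
Oxidation state = 0 + 1 − 1 + 1 = +1.

+1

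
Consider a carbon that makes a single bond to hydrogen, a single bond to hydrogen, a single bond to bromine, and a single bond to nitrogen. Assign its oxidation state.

Count +1 for every bond to an atom more electronegative than carbon and −1 for every bond to one less electronegative; C–C bonds are 0.
The carbon has one bond to H (-1), one bond to N (+1), one bond to H (-1), one bond to Br (+1).
Oxidation state = -1 + 1 − 1 + 1 = 0.

0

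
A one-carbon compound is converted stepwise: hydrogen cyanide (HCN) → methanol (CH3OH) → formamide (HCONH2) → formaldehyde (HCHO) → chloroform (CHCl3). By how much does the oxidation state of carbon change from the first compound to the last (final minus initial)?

0

Carbon oxidation states along the series — hydrogen cyanide: +2, methanol: -2, formamide: +2, formaldehyde: 0, chloroform: +2.
Net change = +2 − (+2) = 0.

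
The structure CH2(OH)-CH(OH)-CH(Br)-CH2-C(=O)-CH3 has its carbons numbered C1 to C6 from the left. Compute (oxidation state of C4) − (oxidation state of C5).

C4: 2C, 2H → 0 − 2 = -2
C5: 2C, 2O → 0 + 2 = +2
Difference: -2 − (+2) = -4.

-4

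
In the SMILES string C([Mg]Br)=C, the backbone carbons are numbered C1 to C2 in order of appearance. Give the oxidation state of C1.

Each bond to a more electronegative atom (O, N, halogen) counts +1, each bond to a less electronegative atom (H, metal, B, Si) counts −1, and each C–C bond counts 0.
C1 has a double bond to C (2×0 = 0), one bond to H (-1), one bond to Mg (-1).
Oxidation state = 0 − 1 − 1 = -2.

-2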